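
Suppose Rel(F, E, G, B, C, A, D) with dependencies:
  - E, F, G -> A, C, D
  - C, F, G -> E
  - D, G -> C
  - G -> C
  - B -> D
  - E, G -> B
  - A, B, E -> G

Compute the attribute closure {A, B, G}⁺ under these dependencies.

Start with {A, B, G}.
G -> C applies; add {C} → now {A, B, C, G}.
B -> D applies; add {D} → now {A, B, C, D, G}.
No further FD applies.

{A, B, C, D, G}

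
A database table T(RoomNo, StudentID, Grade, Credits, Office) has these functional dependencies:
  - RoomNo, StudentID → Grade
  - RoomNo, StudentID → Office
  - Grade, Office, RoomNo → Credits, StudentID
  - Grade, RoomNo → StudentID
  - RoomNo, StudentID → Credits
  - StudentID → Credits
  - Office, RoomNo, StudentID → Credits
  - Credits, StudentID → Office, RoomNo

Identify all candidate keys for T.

{StudentID}⁺ = {Credits, Grade, Office, RoomNo, StudentID}, which is every attribute, so {StudentID} is a candidate key.
{Grade, RoomNo}⁺ = {Credits, Grade, Office, RoomNo, StudentID}, which is every attribute, so {Grade, RoomNo} is a candidate key.
Any other superkey properly contains one of these, so there are no further candidate keys.

{Grade, RoomNo}, {StudentID}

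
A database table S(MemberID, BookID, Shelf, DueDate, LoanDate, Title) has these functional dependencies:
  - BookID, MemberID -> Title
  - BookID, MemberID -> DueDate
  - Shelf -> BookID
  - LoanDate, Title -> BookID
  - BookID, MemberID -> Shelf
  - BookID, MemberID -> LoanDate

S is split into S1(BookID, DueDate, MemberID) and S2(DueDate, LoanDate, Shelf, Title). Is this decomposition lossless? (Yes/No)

No

S1 ∩ S2 = {DueDate}; its closure under F is {DueDate}.
S1 ⊄ {DueDate} and S2 ⊄ {DueDate}, so the split is lossy.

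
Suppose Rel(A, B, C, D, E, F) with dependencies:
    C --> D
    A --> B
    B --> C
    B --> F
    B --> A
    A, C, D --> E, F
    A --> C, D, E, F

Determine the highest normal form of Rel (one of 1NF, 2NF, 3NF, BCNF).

2NF

Candidate keys: {A}, {B}. Prime attributes: {A, B}.
C --> D breaks BCNF: {C}⁺ = {C, D}, so {C} is not a superkey.
C --> D has non-prime {D} on the right and a non-superkey on the left, so 3NF fails.
With only single-attribute keys there can be no partial dependency, so 2NF holds.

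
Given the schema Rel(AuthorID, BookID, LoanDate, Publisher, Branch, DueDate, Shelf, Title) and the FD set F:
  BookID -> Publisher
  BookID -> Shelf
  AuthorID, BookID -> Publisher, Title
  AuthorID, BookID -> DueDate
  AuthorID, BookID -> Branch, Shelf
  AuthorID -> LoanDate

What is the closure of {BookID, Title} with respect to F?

{BookID, Publisher, Shelf, Title}

Start with {BookID, Title}.
BookID -> Publisher applies; add {Publisher} → now {BookID, Publisher, Title}.
BookID -> Shelf applies; add {Shelf} → now {BookID, Publisher, Shelf, Title}.
No further FD applies.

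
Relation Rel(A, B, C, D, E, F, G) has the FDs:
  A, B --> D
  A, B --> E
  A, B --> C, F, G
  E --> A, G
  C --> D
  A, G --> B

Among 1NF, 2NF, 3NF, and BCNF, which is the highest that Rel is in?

Candidate keys: {A, B}, {A, G}, {E}. Prime attributes: {A, B, E, G}.
C --> D: {C}⁺ = {C, D}, which is not all of the attributes, so the left side is not a superkey — BCNF is violated.
C --> D has non-prime {D} on the right and a non-superkey on the left, so 3NF fails.
Checking every proper subset of each key, none determines a non-prime attribute — 2NF is satisfied.

2NF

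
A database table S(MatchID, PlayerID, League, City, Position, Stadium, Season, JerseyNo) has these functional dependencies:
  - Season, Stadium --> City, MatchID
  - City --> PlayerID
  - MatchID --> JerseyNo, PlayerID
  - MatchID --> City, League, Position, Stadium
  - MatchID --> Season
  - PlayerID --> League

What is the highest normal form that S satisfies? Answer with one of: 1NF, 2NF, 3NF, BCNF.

Candidate keys: {MatchID}, {Season, Stadium}. Prime attributes: {MatchID, Season, Stadium}.
For City --> PlayerID we have {City}⁺ = {City, League, PlayerID}; {City} is not a superkey, so BCNF fails.
City --> PlayerID has non-prime {PlayerID} on the right and a non-superkey on the left, so 3NF fails.
Checking every proper subset of each key, none determines a non-prime attribute — 2NF is satisfied.

2NF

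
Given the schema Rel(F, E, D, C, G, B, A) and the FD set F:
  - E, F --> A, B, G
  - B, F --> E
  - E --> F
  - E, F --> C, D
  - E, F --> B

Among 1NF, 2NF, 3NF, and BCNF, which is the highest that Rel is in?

Candidate keys: {B, F}, {E}. Prime attributes: {B, E, F}.
The left-hand side of every FD is a superkey, so BCNF is satisfied.

BCNF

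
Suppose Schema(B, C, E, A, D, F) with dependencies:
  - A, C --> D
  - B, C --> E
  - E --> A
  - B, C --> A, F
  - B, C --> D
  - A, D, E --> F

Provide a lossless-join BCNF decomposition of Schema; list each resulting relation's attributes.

Candidate key of the original relation: {B, C}.
Within {A, B, C, D, E, F}: {A, C}⁺ ∩ {A, B, C, D, E, F} = {A, C, D}, not the whole set, so A, C --> D violates BCNF; decompose into {A, C, D} and {A, B, C, E, F}.
{A, C, D}: every determinant is a superkey — BCNF.
Within {A, B, C, E, F}: {E}⁺ ∩ {A, B, C, E, F} = {A, E}, not the whole set, so E --> A violates BCNF; decompose into {A, E} and {B, C, E, F}.
{A, E}: every determinant is a superkey — BCNF.
Within {B, C, E, F}: {C, E}⁺ ∩ {B, C, E, F} = {C, E, F}, not the whole set, so C, E --> F violates BCNF; decompose into {C, E, F} and {B, C, E}.
{C, E, F}: every determinant is a superkey — BCNF.
{B, C, E}: every determinant is a superkey — BCNF.

{A, C, D}; {A, E}; {B, C, E}; {C, E, F}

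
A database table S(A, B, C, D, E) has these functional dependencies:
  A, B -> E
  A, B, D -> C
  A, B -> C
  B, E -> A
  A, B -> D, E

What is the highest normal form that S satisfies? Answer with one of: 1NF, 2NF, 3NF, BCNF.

BCNF

Candidate keys: {A, B}, {B, E}. Prime attributes: {A, B, E}.
Each dependency's left side is a superkey — BCNF holds.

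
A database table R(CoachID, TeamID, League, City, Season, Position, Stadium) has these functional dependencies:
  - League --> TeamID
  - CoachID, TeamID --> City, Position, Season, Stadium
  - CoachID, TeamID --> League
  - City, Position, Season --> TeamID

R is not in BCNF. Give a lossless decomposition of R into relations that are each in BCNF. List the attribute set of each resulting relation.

{City, CoachID, League, Position, Season, Stadium}; {League, TeamID}

Candidate keys of the original relation: {City, CoachID, Position, Season}, {CoachID, League}, {CoachID, TeamID}.
In {City, CoachID, League, Position, Season, Stadium, TeamID}, {League} is not a superkey ({League}⁺ restricted to this set is {League, TeamID}), so split on League --> TeamID into {League, TeamID} and {City, CoachID, League, Position, Season, Stadium}.
{League, TeamID} is in BCNF.
{City, CoachID, League, Position, Season, Stadium} is in BCNF.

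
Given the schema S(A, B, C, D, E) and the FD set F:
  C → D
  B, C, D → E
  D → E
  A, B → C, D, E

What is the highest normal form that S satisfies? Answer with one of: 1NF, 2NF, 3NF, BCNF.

2NF

Candidate key: {A, B}. Prime attributes: {A, B}.
C → D breaks BCNF: {C}⁺ = {C, D, E}, so {C} is not a superkey.
C → D determines the non-prime attribute {D} from a non-superkey — 3NF is violated.
No non-prime attribute depends on a proper subset of any candidate key, so 2NF holds.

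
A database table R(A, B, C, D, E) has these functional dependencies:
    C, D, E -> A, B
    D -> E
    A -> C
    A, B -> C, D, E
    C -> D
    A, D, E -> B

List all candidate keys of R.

{A}⁺ = {A, B, C, D, E} — all of the relation — so {A} is a candidate key.
{C}⁺ = {A, B, C, D, E} — all of the relation — so {C} is a candidate key.
No proper subset of any of these is a key, and no other minimal superkey exists.

{A}, {C}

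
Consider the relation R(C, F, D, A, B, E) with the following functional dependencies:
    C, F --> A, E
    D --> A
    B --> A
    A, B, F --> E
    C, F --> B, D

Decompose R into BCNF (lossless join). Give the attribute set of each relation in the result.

{A, D}; {B, C, D, F}; {B, E, F}

Candidate key of the original relation: {C, F}.
Within {A, B, C, D, E, F}: {D}⁺ ∩ {A, B, C, D, E, F} = {A, D}, not the whole set, so D --> A violates BCNF; decompose into {A, D} and {B, C, D, E, F}.
{A, D} has no BCNF violation.
Within {B, C, D, E, F}: {B, F}⁺ ∩ {B, C, D, E, F} = {B, E, F}, not the whole set, so B, F --> E violates BCNF; decompose into {B, E, F} and {B, C, D, F}.
{B, E, F} has no BCNF violation.
{B, C, D, F} has no BCNF violation.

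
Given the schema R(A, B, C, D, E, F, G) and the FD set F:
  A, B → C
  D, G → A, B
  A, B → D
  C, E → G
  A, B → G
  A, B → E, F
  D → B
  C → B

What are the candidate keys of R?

{A, B}, {A, C}, {A, D}, {C, D, E}, {D, G}

Closure of {A, B} is {A, B, C, D, E, F, G}, the whole schema; {A, B} is a candidate key.
Closure of {A, C} is {A, B, C, D, E, F, G}, the whole schema; {A, C} is a candidate key.
Closure of {A, D} is {A, B, C, D, E, F, G}, the whole schema; {A, D} is a candidate key.
Closure of {D, G} is {A, B, C, D, E, F, G}, the whole schema; {D, G} is a candidate key.
Closure of {C, D, E} is {A, B, C, D, E, F, G}, the whole schema; {C, D, E} is a candidate key.
These are minimal and exhaustive — every other superkey contains one of them.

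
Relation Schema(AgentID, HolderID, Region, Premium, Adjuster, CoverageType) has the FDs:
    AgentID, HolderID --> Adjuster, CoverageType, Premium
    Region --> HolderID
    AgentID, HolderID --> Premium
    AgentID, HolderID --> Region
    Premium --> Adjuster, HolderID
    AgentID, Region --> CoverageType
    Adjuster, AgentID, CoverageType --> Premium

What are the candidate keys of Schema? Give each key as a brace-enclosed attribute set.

Attributes never on any right-hand side: {AgentID} — every candidate key must contain it.
Closure of {AgentID, HolderID} is {Adjuster, AgentID, CoverageType, HolderID, Premium, Region}, the whole schema; {AgentID, HolderID} is a candidate key.
Closure of {AgentID, Premium} is {Adjuster, AgentID, CoverageType, HolderID, Premium, Region}, the whole schema; {AgentID, Premium} is a candidate key.
Closure of {AgentID, Region} is {Adjuster, AgentID, CoverageType, HolderID, Premium, Region}, the whole schema; {AgentID, Region} is a candidate key.
Closure of {Adjuster, AgentID, CoverageType} is {Adjuster, AgentID, CoverageType, HolderID, Premium, Region}, the whole schema; {Adjuster, AgentID, CoverageType} is a candidate key.
No proper subset of any of these is a key, and no other minimal superkey exists.

{Adjuster, AgentID, CoverageType}, {AgentID, HolderID}, {AgentID, Premium}, {AgentID, Region}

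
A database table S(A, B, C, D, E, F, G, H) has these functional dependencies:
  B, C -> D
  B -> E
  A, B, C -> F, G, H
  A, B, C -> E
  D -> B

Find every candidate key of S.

{A, B, C}, {A, C, D}

Attributes never on any right-hand side: {A, C} — every candidate key must contain all of them.
{A, B, C}⁺ = {A, B, C, D, E, F, G, H}, which is every attribute, so {A, B, C} is a candidate key.
{A, C, D}⁺ = {A, B, C, D, E, F, G, H}, which is every attribute, so {A, C, D} is a candidate key.
Any other superkey properly contains one of these, so there are no further candidate keys.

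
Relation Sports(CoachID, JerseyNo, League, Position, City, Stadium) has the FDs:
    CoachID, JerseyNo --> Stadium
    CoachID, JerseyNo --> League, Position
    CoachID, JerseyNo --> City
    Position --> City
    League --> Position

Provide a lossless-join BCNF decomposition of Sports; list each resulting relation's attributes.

{City, Position}; {CoachID, JerseyNo, League, Stadium}; {League, Position}

Candidate key of the original relation: {CoachID, JerseyNo}.
{City, CoachID, JerseyNo, League, Position, Stadium}: {Position} determines {City, Position} here but is not a superkey — split on Position --> City, giving {City, Position} and {CoachID, JerseyNo, League, Position, Stadium}.
{City, Position} is in BCNF.
{CoachID, JerseyNo, League, Position, Stadium}: {League} determines {League, Position} here but is not a superkey — split on League --> Position, giving {League, Position} and {CoachID, JerseyNo, League, Stadium}.
{League, Position} is in BCNF.
{CoachID, JerseyNo, League, Stadium} is in BCNF.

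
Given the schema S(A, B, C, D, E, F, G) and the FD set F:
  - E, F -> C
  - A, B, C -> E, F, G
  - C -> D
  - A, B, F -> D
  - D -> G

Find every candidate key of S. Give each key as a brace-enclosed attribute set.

No FD produces {A, B}, so they must be in every candidate key.
Closure of {A, B, C} is {A, B, C, D, E, F, G}, the whole schema; {A, B, C} is a candidate key.
Closure of {A, B, E, F} is {A, B, C, D, E, F, G}, the whole schema; {A, B, E, F} is a candidate key.
These are minimal and exhaustive — every other superkey contains one of them.

{A, B, C}, {A, B, E, F}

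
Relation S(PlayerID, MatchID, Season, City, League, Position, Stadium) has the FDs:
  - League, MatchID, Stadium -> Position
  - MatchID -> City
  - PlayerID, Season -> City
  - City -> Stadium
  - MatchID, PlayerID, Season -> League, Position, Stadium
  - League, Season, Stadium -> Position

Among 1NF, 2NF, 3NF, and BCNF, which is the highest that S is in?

1NF

Candidate key: {MatchID, PlayerID, Season}. Prime attributes: {MatchID, PlayerID, Season}.
League, MatchID, Stadium -> Position: {League, MatchID, Stadium}⁺ = {City, League, MatchID, Position, Stadium}, which is not all of the attributes, so the left side is not a superkey — BCNF is violated.
League, MatchID, Stadium -> Position determines the non-prime attribute {Position} from a non-superkey — 3NF is violated.
{MatchID} is a proper subset of the key {MatchID, PlayerID, Season}, and {MatchID}⁺ contains the non-prime attributes {City, Stadium} — a partial dependency, so 2NF is violated.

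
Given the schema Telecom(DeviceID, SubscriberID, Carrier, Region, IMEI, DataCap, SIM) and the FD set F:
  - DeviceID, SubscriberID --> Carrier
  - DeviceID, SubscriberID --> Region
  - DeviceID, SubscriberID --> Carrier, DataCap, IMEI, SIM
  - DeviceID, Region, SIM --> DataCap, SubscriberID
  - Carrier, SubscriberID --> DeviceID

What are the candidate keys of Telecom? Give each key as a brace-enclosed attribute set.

{Carrier, SubscriberID} is a candidate key since {Carrier, SubscriberID}⁺ = {Carrier, DataCap, DeviceID, IMEI, Region, SIM, SubscriberID} covers every attribute.
{DeviceID, SubscriberID} is a candidate key since {DeviceID, SubscriberID}⁺ = {Carrier, DataCap, DeviceID, IMEI, Region, SIM, SubscriberID} covers every attribute.
{DeviceID, Region, SIM} is a candidate key since {DeviceID, Region, SIM}⁺ = {Carrier, DataCap, DeviceID, IMEI, Region, SIM, SubscriberID} covers every attribute.
Any other superkey properly contains one of these, so there are no further candidate keys.

{Carrier, SubscriberID}, {DeviceID, Region, SIM}, {DeviceID, SubscriberID}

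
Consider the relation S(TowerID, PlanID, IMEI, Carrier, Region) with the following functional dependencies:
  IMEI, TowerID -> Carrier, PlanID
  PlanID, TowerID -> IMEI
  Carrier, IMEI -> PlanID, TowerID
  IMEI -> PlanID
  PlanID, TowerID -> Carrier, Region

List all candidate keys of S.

Closure of {Carrier, IMEI} is {Carrier, IMEI, PlanID, Region, TowerID}, the whole schema; {Carrier, IMEI} is a candidate key.
Closure of {IMEI, TowerID} is {Carrier, IMEI, PlanID, Region, TowerID}, the whole schema; {IMEI, TowerID} is a candidate key.
Closure of {PlanID, TowerID} is {Carrier, IMEI, PlanID, Region, TowerID}, the whole schema; {PlanID, TowerID} is a candidate key.
These are minimal and exhaustive — every other superkey contains one of them.

{Carrier, IMEI}, {IMEI, TowerID}, {PlanID, TowerID}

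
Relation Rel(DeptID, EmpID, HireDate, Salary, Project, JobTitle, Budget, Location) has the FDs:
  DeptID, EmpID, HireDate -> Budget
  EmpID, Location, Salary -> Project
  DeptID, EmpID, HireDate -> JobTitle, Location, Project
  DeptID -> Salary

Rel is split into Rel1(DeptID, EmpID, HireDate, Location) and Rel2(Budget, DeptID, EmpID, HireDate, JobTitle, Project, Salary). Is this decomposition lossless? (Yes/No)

Rel1 ∩ Rel2 = {DeptID, EmpID, HireDate}; its closure under F is {Budget, DeptID, EmpID, HireDate, JobTitle, Location, Project, Salary}.
Rel1 is contained in that closure, so Rel1 ∩ Rel2 -> Rel1 holds and the join is lossless.

Yes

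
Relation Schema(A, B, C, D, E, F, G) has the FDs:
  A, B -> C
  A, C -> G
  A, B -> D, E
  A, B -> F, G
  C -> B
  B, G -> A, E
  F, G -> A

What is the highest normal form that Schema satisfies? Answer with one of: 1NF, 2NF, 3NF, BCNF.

Candidate keys: {A, B}, {A, C}, {B, G}, {C, G}. Prime attributes: {A, B, C, G}.
C -> B: {C}⁺ = {B, C}, which is not all of the attributes, so the left side is not a superkey — BCNF is violated.
Since {B} ⊆ prime attributes and every other non-superkey FD also has a prime right side, the schema is in 3NF.

3NF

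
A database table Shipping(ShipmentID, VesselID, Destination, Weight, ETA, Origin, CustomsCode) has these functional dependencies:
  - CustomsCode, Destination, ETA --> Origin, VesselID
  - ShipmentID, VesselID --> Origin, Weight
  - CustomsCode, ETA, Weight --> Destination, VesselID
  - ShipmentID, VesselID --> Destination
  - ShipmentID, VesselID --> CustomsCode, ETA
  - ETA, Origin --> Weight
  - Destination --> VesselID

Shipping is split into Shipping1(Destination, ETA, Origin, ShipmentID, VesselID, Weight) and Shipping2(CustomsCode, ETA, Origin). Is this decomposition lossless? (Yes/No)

No

Common attributes: {ETA, Origin}; their closure is {ETA, Origin, Weight}.
Shipping1 ⊄ {ETA, Origin, Weight} and Shipping2 ⊄ {ETA, Origin, Weight}, so the split is lossy.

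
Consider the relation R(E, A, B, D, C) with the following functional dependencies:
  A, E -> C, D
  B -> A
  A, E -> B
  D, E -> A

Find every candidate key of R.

No FD produces {E}, so it must be in every candidate key.
{A, E}⁺ = {A, B, C, D, E} — all of the relation — so {A, E} is a candidate key.
{B, E}⁺ = {A, B, C, D, E} — all of the relation — so {B, E} is a candidate key.
{D, E}⁺ = {A, B, C, D, E} — all of the relation — so {D, E} is a candidate key.
These are minimal and exhaustive — every other superkey contains one of them.

{A, E}, {B, E}, {D, E}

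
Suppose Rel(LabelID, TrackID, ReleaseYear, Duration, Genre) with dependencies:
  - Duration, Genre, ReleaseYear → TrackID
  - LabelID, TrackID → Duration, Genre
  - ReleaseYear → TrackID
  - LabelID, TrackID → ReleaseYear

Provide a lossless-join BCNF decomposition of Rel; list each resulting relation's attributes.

Candidate keys of the original relation: {LabelID, ReleaseYear}, {LabelID, TrackID}.
In {Duration, Genre, LabelID, ReleaseYear, TrackID}, {Duration, Genre, ReleaseYear} is not a superkey ({Duration, Genre, ReleaseYear}⁺ restricted to this set is {Duration, Genre, ReleaseYear, TrackID}), so split on Duration, Genre, ReleaseYear → TrackID into {Duration, Genre, ReleaseYear, TrackID} and {Duration, Genre, LabelID, ReleaseYear}.
In {Duration, Genre, ReleaseYear, TrackID}, {ReleaseYear} is not a superkey ({ReleaseYear}⁺ restricted to this set is {ReleaseYear, TrackID}), so split on ReleaseYear → TrackID into {ReleaseYear, TrackID} and {Duration, Genre, ReleaseYear}.
{ReleaseYear, TrackID} is in BCNF.
{Duration, Genre, ReleaseYear} is in BCNF.
{Duration, Genre, LabelID, ReleaseYear} is in BCNF.

{Duration, Genre, LabelID, ReleaseYear}; {ReleaseYear, TrackID}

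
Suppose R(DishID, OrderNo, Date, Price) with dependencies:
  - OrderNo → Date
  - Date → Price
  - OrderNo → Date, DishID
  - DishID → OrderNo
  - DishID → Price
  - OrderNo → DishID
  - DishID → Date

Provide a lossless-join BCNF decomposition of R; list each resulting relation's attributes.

Candidate keys of the original relation: {DishID}, {OrderNo}.
{Date, DishID, OrderNo, Price}: {Date} determines {Date, Price} here but is not a superkey — split on Date → Price, giving {Date, Price} and {Date, DishID, OrderNo}.
{Date, Price} is in BCNF.
{Date, DishID, OrderNo} is in BCNF.

{Date, DishID, OrderNo}; {Date, Price}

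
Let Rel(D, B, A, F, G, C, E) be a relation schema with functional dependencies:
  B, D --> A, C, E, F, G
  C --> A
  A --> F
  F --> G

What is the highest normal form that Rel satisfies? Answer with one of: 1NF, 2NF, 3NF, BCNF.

2NF

Candidate key: {B, D}. Prime attributes: {B, D}.
C --> A breaks BCNF: {C}⁺ = {A, C, F, G}, so {C} is not a superkey.
C --> A has non-prime {A} on the right and a non-superkey on the left, so 3NF fails.
No non-prime attribute depends on a proper subset of any candidate key, so 2NF holds.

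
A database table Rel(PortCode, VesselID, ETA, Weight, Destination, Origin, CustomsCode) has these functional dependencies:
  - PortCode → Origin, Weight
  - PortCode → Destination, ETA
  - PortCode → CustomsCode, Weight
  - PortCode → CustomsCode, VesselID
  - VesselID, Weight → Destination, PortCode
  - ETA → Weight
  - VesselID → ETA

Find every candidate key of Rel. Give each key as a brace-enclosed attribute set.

{PortCode}, {VesselID}

{PortCode}⁺ = {CustomsCode, Destination, ETA, Origin, PortCode, VesselID, Weight} — all of the relation — so {PortCode} is a candidate key.
{VesselID}⁺ = {CustomsCode, Destination, ETA, Origin, PortCode, VesselID, Weight} — all of the relation — so {VesselID} is a candidate key.
These are minimal and exhaustive — every other superkey contains one of them.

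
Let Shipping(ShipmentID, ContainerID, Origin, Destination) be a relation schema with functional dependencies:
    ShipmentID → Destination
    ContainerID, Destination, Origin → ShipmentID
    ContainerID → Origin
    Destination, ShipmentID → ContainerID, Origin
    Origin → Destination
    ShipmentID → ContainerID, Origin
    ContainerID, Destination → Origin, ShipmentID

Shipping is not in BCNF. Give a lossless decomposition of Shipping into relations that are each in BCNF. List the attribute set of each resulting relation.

Candidate keys of the original relation: {ContainerID}, {ShipmentID}.
{ContainerID, Destination, Origin, ShipmentID}: {Origin} determines {Destination, Origin} here but is not a superkey — split on Origin → Destination, giving {Destination, Origin} and {ContainerID, Origin, ShipmentID}.
{Destination, Origin} is in BCNF.
{ContainerID, Origin, ShipmentID} is in BCNF.

{ContainerID, Origin, ShipmentID}; {Destination, Origin}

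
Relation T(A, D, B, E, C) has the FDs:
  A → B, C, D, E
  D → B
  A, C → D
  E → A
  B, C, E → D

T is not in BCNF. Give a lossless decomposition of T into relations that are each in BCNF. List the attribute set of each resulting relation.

Candidate keys of the original relation: {A}, {E}.
{A, B, C, D, E}: {D} determines {B, D} here but is not a superkey — split on D → B, giving {B, D} and {A, C, D, E}.
{B, D} has no BCNF violation.
{A, C, D, E} has no BCNF violation.

{A, C, D, E}; {B, D}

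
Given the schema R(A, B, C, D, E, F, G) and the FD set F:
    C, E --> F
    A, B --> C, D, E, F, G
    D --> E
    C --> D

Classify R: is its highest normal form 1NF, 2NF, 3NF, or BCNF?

2NF

Candidate key: {A, B}. Prime attributes: {A, B}.
C, E --> F: {C, E}⁺ = {C, D, E, F}, which is not all of the attributes, so the left side is not a superkey — BCNF is violated.
Because {F} is non-prime and the left side of C, E --> F is not a superkey, the relation is not in 3NF.
Checking every proper subset of each key, none determines a non-prime attribute — 2NF is satisfied.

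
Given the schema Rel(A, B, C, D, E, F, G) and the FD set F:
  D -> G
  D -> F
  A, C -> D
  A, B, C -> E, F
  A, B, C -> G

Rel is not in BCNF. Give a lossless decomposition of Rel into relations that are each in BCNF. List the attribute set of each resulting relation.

{A, B, C, E}; {A, C, D}; {D, F, G}

Candidate key of the original relation: {A, B, C}.
Within {A, B, C, D, E, F, G}: {D}⁺ ∩ {A, B, C, D, E, F, G} = {D, F, G}, not the whole set, so D -> F, G violates BCNF; decompose into {D, F, G} and {A, B, C, D, E}.
{D, F, G} is in BCNF.
Within {A, B, C, D, E}: {A, C}⁺ ∩ {A, B, C, D, E} = {A, C, D}, not the whole set, so A, C -> D violates BCNF; decompose into {A, C, D} and {A, B, C, E}.
{A, C, D} is in BCNF.
{A, B, C, E} is in BCNF.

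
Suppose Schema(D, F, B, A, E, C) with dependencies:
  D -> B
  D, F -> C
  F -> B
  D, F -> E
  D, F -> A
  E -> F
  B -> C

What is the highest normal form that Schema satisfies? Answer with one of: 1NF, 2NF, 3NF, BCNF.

1NF

Candidate keys: {D, E}, {D, F}. Prime attributes: {D, E, F}.
For D -> B we have {D}⁺ = {B, C, D}; {D} is not a superkey, so BCNF fails.
D -> B determines the non-prime attribute {B} from a non-superkey — 3NF is violated.
{D} is a proper subset of the key {D, E}, and {D}⁺ contains the non-prime attributes {B, C} — a partial dependency, so 2NF is violated.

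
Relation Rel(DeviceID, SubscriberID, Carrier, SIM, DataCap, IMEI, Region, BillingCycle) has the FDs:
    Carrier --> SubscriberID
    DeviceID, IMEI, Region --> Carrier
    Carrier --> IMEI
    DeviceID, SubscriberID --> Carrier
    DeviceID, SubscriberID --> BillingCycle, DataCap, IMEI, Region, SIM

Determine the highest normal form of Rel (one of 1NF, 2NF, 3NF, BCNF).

3NF

Candidate keys: {Carrier, DeviceID}, {DeviceID, IMEI, Region}, {DeviceID, SubscriberID}. Prime attributes: {Carrier, DeviceID, IMEI, Region, SubscriberID}.
Carrier --> SubscriberID: {Carrier}⁺ = {Carrier, IMEI, SubscriberID}, which is not all of the attributes, so the left side is not a superkey — BCNF is violated.
But every attribute on its right side ({SubscriberID}) is prime, and the same holds for every other non-superkey FD, so 3NF still holds.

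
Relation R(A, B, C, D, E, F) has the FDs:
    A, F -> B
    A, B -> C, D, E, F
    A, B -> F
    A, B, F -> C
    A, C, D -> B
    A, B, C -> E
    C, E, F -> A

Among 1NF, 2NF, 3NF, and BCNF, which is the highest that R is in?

Candidate keys: {A, B}, {A, C, D}, {A, F}, {C, E, F}. Prime attributes: {A, B, C, D, E, F}.
The left-hand side of every FD is a superkey, so BCNF is satisfied.

BCNF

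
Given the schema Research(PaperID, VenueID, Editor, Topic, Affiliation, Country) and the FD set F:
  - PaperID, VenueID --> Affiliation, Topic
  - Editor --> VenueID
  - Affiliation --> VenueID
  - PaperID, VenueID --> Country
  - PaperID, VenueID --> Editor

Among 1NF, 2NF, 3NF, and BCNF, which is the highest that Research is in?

Candidate keys: {Affiliation, PaperID}, {Editor, PaperID}, {PaperID, VenueID}. Prime attributes: {Affiliation, Editor, PaperID, VenueID}.
For Editor --> VenueID we have {Editor}⁺ = {Editor, VenueID}; {Editor} is not a superkey, so BCNF fails.
But every attribute on its right side ({VenueID}) is prime, and the same holds for every other non-superkey FD, so 3NF still holds.

3NF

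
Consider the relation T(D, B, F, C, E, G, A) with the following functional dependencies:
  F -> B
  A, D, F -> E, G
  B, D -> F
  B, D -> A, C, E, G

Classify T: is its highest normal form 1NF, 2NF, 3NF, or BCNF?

Candidate keys: {B, D}, {D, F}. Prime attributes: {B, D, F}.
For F -> B we have {F}⁺ = {B, F}; {F} is not a superkey, so BCNF fails.
Its right-hand attributes {B} are all prime, as are those of every other non-superkey FD — the relation is in 3NF.

3NF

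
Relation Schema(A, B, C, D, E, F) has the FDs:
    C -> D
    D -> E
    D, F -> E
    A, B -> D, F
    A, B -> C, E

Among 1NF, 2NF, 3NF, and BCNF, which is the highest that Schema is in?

Candidate key: {A, B}. Prime attributes: {A, B}.
C -> D breaks BCNF: {C}⁺ = {C, D, E}, so {C} is not a superkey.
C -> D determines the non-prime attribute {D} from a non-superkey — 3NF is violated.
Checking every proper subset of each key, none determines a non-prime attribute — 2NF is satisfied.

2NF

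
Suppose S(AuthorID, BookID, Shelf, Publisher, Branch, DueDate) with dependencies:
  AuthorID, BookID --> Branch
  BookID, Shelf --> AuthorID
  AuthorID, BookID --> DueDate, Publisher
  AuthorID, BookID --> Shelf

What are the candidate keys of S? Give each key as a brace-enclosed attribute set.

Attributes never on any right-hand side: {BookID} — every candidate key must contain it.
{AuthorID, BookID}⁺ = {AuthorID, BookID, Branch, DueDate, Publisher, Shelf} — all of the relation — so {AuthorID, BookID} is a candidate key.
{BookID, Shelf}⁺ = {AuthorID, BookID, Branch, DueDate, Publisher, Shelf} — all of the relation — so {BookID, Shelf} is a candidate key.
No proper subset of any of these is a key, and no other minimal superkey exists.

{AuthorID, BookID}, {BookID, Shelf}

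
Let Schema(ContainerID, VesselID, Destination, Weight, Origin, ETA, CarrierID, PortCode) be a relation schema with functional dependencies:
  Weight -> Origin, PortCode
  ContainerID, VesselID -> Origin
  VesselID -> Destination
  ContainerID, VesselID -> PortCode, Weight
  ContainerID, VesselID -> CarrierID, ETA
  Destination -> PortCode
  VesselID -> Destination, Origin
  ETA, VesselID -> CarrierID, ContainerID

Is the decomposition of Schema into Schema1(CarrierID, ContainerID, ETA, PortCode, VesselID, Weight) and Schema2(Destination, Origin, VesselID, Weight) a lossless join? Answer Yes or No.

Yes

The shared attributes are {VesselID, Weight} and {VesselID, Weight}⁺ = {Destination, Origin, PortCode, VesselID, Weight}.
Schema2 is contained in that closure, so Schema1 ∩ Schema2 -> Schema2 holds and the join is lossless.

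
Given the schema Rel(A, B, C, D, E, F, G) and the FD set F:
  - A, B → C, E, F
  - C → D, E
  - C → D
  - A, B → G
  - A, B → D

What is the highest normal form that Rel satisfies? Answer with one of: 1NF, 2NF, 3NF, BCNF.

2NF

Candidate key: {A, B}. Prime attributes: {A, B}.
C → D, E: {C}⁺ = {C, D, E}, which is not all of the attributes, so the left side is not a superkey — BCNF is violated.
C → D, E determines the non-prime attributes {D, E} from a non-superkey — 3NF is violated.
No non-prime attribute depends on a proper subset of any candidate key, so 2NF holds.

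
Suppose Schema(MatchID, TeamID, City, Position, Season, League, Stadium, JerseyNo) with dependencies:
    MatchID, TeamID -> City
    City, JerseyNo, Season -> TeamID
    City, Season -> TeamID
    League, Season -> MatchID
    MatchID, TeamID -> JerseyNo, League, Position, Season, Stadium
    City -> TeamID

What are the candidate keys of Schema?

{City, MatchID}⁺ = {City, JerseyNo, League, MatchID, Position, Season, Stadium, TeamID} — all of the relation — so {City, MatchID} is a candidate key.
{MatchID, TeamID}⁺ = {City, JerseyNo, League, MatchID, Position, Season, Stadium, TeamID} — all of the relation — so {MatchID, TeamID} is a candidate key.
{City, League, Season}⁺ = {City, JerseyNo, League, MatchID, Position, Season, Stadium, TeamID} — all of the relation — so {City, League, Season} is a candidate key.
{League, Season, TeamID}⁺ = {City, JerseyNo, League, MatchID, Position, Season, Stadium, TeamID} — all of the relation — so {League, Season, TeamID} is a candidate key.
These are minimal and exhaustive — every other superkey contains one of them.

{City, League, Season}, {City, MatchID}, {League, Season, TeamID}, {MatchID, TeamID}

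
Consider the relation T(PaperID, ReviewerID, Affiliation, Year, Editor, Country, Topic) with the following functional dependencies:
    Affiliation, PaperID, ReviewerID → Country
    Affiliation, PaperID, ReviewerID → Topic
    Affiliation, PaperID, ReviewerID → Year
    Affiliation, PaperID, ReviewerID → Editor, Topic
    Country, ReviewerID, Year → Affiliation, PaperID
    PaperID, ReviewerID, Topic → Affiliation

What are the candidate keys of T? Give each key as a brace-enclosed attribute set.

{Affiliation, PaperID, ReviewerID}, {Country, ReviewerID, Year}, {PaperID, ReviewerID, Topic}

No FD produces {ReviewerID}, so it must be in every candidate key.
{Affiliation, PaperID, ReviewerID}⁺ = {Affiliation, Country, Editor, PaperID, ReviewerID, Topic, Year} — all of the relation — so {Affiliation, PaperID, ReviewerID} is a candidate key.
{Country, ReviewerID, Year}⁺ = {Affiliation, Country, Editor, PaperID, ReviewerID, Topic, Year} — all of the relation — so {Country, ReviewerID, Year} is a candidate key.
{PaperID, ReviewerID, Topic}⁺ = {Affiliation, Country, Editor, PaperID, ReviewerID, Topic, Year} — all of the relation — so {PaperID, ReviewerID, Topic} is a candidate key.
Any other superkey properly contains one of these, so there are no further candidate keys.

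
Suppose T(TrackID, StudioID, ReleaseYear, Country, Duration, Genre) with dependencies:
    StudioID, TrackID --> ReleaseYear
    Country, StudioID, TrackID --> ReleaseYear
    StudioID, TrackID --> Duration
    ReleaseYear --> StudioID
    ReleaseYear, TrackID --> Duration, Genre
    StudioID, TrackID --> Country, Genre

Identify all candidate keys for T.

Attributes never on any right-hand side: {TrackID} — every candidate key must contain it.
Closure of {ReleaseYear, TrackID} is {Country, Duration, Genre, ReleaseYear, StudioID, TrackID}, the whole schema; {ReleaseYear, TrackID} is a candidate key.
Closure of {StudioID, TrackID} is {Country, Duration, Genre, ReleaseYear, StudioID, TrackID}, the whole schema; {StudioID, TrackID} is a candidate key.
These are minimal and exhaustive — every other superkey contains one of them.

{ReleaseYear, TrackID}, {StudioID, TrackID}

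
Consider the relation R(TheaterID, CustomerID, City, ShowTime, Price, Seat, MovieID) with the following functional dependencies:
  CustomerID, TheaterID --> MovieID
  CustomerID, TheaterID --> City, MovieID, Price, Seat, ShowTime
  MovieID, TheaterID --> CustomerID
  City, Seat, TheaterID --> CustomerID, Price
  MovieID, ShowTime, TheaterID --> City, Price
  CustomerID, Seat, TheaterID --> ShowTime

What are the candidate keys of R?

{TheaterID} never appears on the right of any FD, so every key must include it.
{CustomerID, TheaterID}⁺ = {City, CustomerID, MovieID, Price, Seat, ShowTime, TheaterID}, which is every attribute, so {CustomerID, TheaterID} is a candidate key.
{MovieID, TheaterID}⁺ = {City, CustomerID, MovieID, Price, Seat, ShowTime, TheaterID}, which is every attribute, so {MovieID, TheaterID} is a candidate key.
{City, Seat, TheaterID}⁺ = {City, CustomerID, MovieID, Price, Seat, ShowTime, TheaterID}, which is every attribute, so {City, Seat, TheaterID} is a candidate key.
Any other superkey properly contains one of these, so there are no further candidate keys.

{City, Seat, TheaterID}, {CustomerID, TheaterID}, {MovieID, TheaterID}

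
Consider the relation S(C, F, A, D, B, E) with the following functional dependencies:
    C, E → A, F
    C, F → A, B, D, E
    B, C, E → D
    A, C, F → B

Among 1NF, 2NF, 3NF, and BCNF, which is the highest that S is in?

BCNF

Candidate keys: {C, E}, {C, F}. Prime attributes: {C, E, F}.
Every FD has a superkey on the left, so the relation is in BCNF.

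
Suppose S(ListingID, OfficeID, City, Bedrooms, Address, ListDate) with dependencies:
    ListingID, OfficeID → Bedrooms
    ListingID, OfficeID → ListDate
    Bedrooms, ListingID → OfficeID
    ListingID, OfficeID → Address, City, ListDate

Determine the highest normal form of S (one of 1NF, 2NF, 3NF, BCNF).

BCNF

Candidate keys: {Bedrooms, ListingID}, {ListingID, OfficeID}. Prime attributes: {Bedrooms, ListingID, OfficeID}.
The left-hand side of every FD is a superkey, so BCNF is satisfied.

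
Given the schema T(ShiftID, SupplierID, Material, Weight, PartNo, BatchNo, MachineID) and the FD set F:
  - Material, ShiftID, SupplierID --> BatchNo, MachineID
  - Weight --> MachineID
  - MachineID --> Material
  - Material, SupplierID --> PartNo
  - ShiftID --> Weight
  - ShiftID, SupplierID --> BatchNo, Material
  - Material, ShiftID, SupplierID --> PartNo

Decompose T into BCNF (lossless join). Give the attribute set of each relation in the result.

{BatchNo, PartNo, ShiftID, SupplierID}; {MachineID, Material}; {MachineID, Weight}; {ShiftID, Weight}

Candidate key of the original relation: {ShiftID, SupplierID}.
In {BatchNo, MachineID, Material, PartNo, ShiftID, SupplierID, Weight}, {Weight} is not a superkey ({Weight}⁺ restricted to this set is {MachineID, Material, Weight}), so split on Weight --> MachineID, Material into {MachineID, Material, Weight} and {BatchNo, PartNo, ShiftID, SupplierID, Weight}.
In {MachineID, Material, Weight}, {MachineID} is not a superkey ({MachineID}⁺ restricted to this set is {MachineID, Material}), so split on MachineID --> Material into {MachineID, Material} and {MachineID, Weight}.
{MachineID, Material} has no BCNF violation.
{MachineID, Weight} has no BCNF violation.
In {BatchNo, PartNo, ShiftID, SupplierID, Weight}, {ShiftID} is not a superkey ({ShiftID}⁺ restricted to this set is {ShiftID, Weight}), so split on ShiftID --> Weight into {ShiftID, Weight} and {BatchNo, PartNo, ShiftID, SupplierID}.
{ShiftID, Weight} has no BCNF violation.
{BatchNo, PartNo, ShiftID, SupplierID} has no BCNF violation.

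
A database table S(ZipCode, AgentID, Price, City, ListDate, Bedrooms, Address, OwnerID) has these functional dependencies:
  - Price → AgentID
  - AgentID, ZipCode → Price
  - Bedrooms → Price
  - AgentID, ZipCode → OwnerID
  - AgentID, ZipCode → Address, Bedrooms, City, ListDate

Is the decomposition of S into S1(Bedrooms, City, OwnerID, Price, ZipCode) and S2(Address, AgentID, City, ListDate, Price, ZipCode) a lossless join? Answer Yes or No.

The shared attributes are {City, Price, ZipCode} and {City, Price, ZipCode}⁺ = {Address, AgentID, Bedrooms, City, ListDate, OwnerID, Price, ZipCode}.
S1 is contained in that closure, so S1 ∩ S2 → S1 holds and the join is lossless.

Yes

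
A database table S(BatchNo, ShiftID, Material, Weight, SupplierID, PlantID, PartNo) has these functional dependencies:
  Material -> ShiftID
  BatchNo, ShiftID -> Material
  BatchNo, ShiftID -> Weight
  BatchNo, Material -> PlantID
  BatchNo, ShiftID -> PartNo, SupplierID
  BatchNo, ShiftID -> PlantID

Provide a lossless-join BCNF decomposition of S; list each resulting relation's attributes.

Candidate keys of the original relation: {BatchNo, Material}, {BatchNo, ShiftID}.
Within {BatchNo, Material, PartNo, PlantID, ShiftID, SupplierID, Weight}: {Material}⁺ ∩ {BatchNo, Material, PartNo, PlantID, ShiftID, SupplierID, Weight} = {Material, ShiftID}, not the whole set, so Material -> ShiftID violates BCNF; decompose into {Material, ShiftID} and {BatchNo, Material, PartNo, PlantID, SupplierID, Weight}.
{Material, ShiftID} is in BCNF.
{BatchNo, Material, PartNo, PlantID, SupplierID, Weight} is in BCNF.

{BatchNo, Material, PartNo, PlantID, SupplierID, Weight}; {Material, ShiftID}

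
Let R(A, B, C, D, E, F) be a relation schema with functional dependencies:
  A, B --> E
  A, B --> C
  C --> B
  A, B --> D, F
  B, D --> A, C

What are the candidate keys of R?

{A, B} is a candidate key since {A, B}⁺ = {A, B, C, D, E, F} covers every attribute.
{A, C} is a candidate key since {A, C}⁺ = {A, B, C, D, E, F} covers every attribute.
{B, D} is a candidate key since {B, D}⁺ = {A, B, C, D, E, F} covers every attribute.
{C, D} is a candidate key since {C, D}⁺ = {A, B, C, D, E, F} covers every attribute.
No proper subset of any of these is a key, and no other minimal superkey exists.

{A, B}, {A, C}, {B, D}, {C, D}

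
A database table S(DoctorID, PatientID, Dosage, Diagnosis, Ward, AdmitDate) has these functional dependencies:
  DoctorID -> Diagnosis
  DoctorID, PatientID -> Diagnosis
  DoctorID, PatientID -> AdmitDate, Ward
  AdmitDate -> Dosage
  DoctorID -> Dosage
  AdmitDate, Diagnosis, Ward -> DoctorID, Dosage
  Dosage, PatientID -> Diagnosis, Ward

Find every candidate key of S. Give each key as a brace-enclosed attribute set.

{AdmitDate, PatientID}, {DoctorID, PatientID}

No FD produces {PatientID}, so it must be in every candidate key.
Closure of {AdmitDate, PatientID} is {AdmitDate, Diagnosis, DoctorID, Dosage, PatientID, Ward}, the whole schema; {AdmitDate, PatientID} is a candidate key.
Closure of {DoctorID, PatientID} is {AdmitDate, Diagnosis, DoctorID, Dosage, PatientID, Ward}, the whole schema; {DoctorID, PatientID} is a candidate key.
Any other superkey properly contains one of these, so there are no further candidate keys.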